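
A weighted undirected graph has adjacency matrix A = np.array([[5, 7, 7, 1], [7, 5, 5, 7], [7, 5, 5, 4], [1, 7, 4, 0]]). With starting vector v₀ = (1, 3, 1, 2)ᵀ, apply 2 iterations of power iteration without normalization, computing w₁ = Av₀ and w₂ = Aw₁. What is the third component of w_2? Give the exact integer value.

w1 = Av₀ = (5·1 + 7·3 + 7·1 + 1·2; 7·1 + 5·3 + 5·1 + 7·2; 7·1 + 5·3 + 5·1 + 4·2; 1·1 + 7·3 + 4·1 + 0·2) = (35, 41, 35, 26)
w2 = Aw1 = (5·35 + 7·41 + 7·35 + 1·26; 7·35 + 5·41 + 5·35 + 7·26; 7·35 + 5·41 + 5·35 + 4·26; 1·35 + 7·41 + 4·35 + 0·26) = (733, 807, 729, 462)
The requested component of w2 is 729.

729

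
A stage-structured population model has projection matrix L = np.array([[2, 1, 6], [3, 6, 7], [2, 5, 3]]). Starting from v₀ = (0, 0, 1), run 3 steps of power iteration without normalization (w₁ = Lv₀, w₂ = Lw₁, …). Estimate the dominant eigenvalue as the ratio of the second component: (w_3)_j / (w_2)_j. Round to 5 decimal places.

12.20988

w1 = Lv₀ = (2·0 + 1·0 + 6·1; 3·0 + 6·0 + 7·1; 2·0 + 5·0 + 3·1) = (6, 7, 3)
w2 = Lw1 = (2·6 + 1·7 + 6·3; 3·6 + 6·7 + 7·3; 2·6 + 5·7 + 3·3) = (37, 81, 56)
w3 = Lw2 = (491, 989, 647)
Ratio at component: 989 / 81 = 12.20988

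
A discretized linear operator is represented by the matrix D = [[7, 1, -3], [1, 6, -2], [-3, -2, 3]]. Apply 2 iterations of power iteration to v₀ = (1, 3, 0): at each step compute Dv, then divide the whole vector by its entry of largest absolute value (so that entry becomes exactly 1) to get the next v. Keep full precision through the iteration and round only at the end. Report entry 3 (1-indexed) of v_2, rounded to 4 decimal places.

-0.6690

Dv0 = (10.00000, 19.00000, -9.00000); divide by 19.00000 → v1 = (0.52632, 1.00000, -0.47368)
Dv1 = (6.10526, 7.47368, -5.00000); divide by 7.47368 → v2 = (0.81690, 1.00000, -0.66901)
Requested entry of v2: -95/142 = -0.6690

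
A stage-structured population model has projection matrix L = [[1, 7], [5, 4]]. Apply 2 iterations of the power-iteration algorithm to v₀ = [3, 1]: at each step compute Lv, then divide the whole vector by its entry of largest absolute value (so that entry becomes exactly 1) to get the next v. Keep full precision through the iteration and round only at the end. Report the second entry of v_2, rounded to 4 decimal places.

0.8811

Lv0 = (10.00000, 19.00000); divide by 19.00000 → v1 = (0.52632, 1.00000)
Lv1 = (7.52632, 6.63158); divide by 7.52632 → v2 = (1.00000, 0.88112)
Requested entry of v2: 126/143 = 0.8811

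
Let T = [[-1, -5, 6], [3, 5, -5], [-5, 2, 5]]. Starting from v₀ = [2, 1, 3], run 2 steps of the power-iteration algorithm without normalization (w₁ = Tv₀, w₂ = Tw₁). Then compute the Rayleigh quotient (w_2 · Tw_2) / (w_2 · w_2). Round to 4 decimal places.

w1 = Tv₀ = ((-1)·2 + (-5)·1 + 6·3; 3·2 + 5·1 + (-5)·3; (-5)·2 + 2·1 + 5·3) = (11, -4, 7)
w2 = Tw1 = ((-1)·11 + (-5)·(-4) + 6·7; 3·11 + 5·(-4) + (-5)·7; (-5)·11 + 2·(-4) + 5·7) = (51, -22, -28)
Tw2 = (-109, 183, -439)
w2·Tw2 = 51·(-109) + (-22)·183 + (-28)·(-439) = 2707; w2·w2 = 51·51 + (-22)·(-22) + (-28)·(-28) = 3869
λ ≈ 2707/3869 = 0.6997

0.6997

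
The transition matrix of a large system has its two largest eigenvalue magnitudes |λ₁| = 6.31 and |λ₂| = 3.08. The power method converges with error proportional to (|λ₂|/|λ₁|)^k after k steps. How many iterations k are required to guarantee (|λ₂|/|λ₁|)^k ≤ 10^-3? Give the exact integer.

|λ₂/λ₁| = 3.08/6.31 = 0.48811
Need k ≥ ln(10^-3) / ln(0.48811) = -6.9078 / -0.7172 ≈ 9.631
Smallest integer k satisfying the bound: 10

10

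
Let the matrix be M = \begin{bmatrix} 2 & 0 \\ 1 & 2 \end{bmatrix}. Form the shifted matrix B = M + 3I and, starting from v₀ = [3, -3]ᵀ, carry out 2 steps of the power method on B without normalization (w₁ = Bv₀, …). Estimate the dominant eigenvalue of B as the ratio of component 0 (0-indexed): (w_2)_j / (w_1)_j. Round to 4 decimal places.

B = M + 3I has rows (5, 0); (1, 5)
w1 = Bv₀ = (15, -12)
w2 = Bw1 = (75, -45)
Ratio: 75/15 = 5.0000

μ ≈ 5.0000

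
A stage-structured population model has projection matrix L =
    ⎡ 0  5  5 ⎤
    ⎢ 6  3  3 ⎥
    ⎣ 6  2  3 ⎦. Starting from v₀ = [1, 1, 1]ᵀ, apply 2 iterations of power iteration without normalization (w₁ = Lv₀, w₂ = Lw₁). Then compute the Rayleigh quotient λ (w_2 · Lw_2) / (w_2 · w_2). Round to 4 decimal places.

10.9665

w1 = Lv₀ = (0·1 + 5·1 + 5·1; 6·1 + 3·1 + 3·1; 6·1 + 2·1 + 3·1) = (10, 12, 11)
w2 = Lw1 = (0·10 + 5·12 + 5·11; 6·10 + 3·12 + 3·11; 6·10 + 2·12 + 3·11) = (115, 129, 117)
Lw2 = (1230, 1428, 1299)
w2·Lw2 = 115·1230 + 129·1428 + 117·1299 = 477645; w2·w2 = 115·115 + 129·129 + 117·117 = 43555
λ ≈ 477645/43555 = 10.9665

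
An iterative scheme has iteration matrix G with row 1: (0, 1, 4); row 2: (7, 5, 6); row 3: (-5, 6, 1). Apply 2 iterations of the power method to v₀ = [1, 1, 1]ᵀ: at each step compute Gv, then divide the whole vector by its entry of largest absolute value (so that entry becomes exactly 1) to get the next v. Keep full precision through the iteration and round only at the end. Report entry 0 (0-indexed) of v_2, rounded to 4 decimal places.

Gv0 = (5.00000, 18.00000, 2.00000); divide by 18.00000 → v1 = (0.27778, 1.00000, 0.11111)
Gv1 = (1.44444, 7.61111, 4.72222); divide by 7.61111 → v2 = (0.18978, 1.00000, 0.62044)
Requested entry of v2: 26/137 = 0.1898

0.1898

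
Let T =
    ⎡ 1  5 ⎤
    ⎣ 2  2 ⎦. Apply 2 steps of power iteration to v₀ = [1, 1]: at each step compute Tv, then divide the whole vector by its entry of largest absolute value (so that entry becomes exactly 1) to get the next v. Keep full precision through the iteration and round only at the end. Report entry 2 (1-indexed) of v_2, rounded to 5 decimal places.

0.76923

Tv0 = (6.000000, 4.000000); divide by 6.000000 → v1 = (1.000000, 0.666667)
Tv1 = (4.333333, 3.333333); divide by 4.333333 → v2 = (1.000000, 0.769231)
Requested entry of v2: 20/26 = 0.76923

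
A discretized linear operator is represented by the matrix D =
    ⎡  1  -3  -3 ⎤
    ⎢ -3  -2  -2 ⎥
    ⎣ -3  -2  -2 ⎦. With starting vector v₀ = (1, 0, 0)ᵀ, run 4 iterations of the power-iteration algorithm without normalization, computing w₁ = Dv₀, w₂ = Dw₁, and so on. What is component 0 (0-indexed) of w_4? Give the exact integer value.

w1 = Dv₀ = (1·1 + (-3)·0 + (-3)·0; (-3)·1 + (-2)·0 + (-2)·0; (-3)·1 + (-2)·0 + (-2)·0) = (1, -3, -3)
w2 = Dw1 = (1·1 + (-3)·(-3) + (-3)·(-3); (-3)·1 + (-2)·(-3) + (-2)·(-3); (-3)·1 + (-2)·(-3) + (-2)·(-3)) = (19, 9, 9)
w3 = Dw2 = (-35, -93, -93)
w4 = Dw3 = (523, 477, 477)
The requested component of w4 is 523.

523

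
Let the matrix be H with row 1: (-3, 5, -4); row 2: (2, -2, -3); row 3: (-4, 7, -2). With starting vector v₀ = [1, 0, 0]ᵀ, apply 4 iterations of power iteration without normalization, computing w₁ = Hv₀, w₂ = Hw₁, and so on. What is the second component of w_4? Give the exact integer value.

192

w1 = Hv₀ = ((-3)·1 + 5·0 + (-4)·0; 2·1 + (-2)·0 + (-3)·0; (-4)·1 + 7·0 + (-2)·0) = (-3, 2, -4)
w2 = Hw1 = ((-3)·(-3) + 5·2 + (-4)·(-4); 2·(-3) + (-2)·2 + (-3)·(-4); (-4)·(-3) + 7·2 + (-2)·(-4)) = (35, 2, 34)
w3 = Hw2 = (-231, -36, -194)
w4 = Hw3 = (1289, 192, 1060)
The requested component of w4 is 192.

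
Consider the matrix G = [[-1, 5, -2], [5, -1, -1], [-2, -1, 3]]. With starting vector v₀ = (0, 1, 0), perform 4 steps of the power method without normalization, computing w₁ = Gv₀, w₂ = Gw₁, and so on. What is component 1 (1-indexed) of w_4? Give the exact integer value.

w1 = Gv₀ = ((-1)·0 + 5·1 + (-2)·0; 5·0 + (-1)·1 + (-1)·0; (-2)·0 + (-1)·1 + 3·0) = (5, -1, -1)
w2 = Gw1 = ((-1)·5 + 5·(-1) + (-2)·(-1); 5·5 + (-1)·(-1) + (-1)·(-1); (-2)·5 + (-1)·(-1) + 3·(-1)) = (-8, 27, -12)
w3 = Gw2 = (167, -55, -47)
w4 = Gw3 = (-348, 937, -420)
The requested component of w4 is -348.

-348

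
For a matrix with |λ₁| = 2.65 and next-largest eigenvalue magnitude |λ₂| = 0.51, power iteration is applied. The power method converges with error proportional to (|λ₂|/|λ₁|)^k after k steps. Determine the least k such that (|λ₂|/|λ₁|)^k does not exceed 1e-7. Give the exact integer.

|λ₂/λ₁| = 0.51/2.65 = 0.19245
Need k ≥ ln(1e-7) / ln(0.19245) = -16.1181 / -1.6479 ≈ 9.781
Smallest integer k satisfying the bound: 10

10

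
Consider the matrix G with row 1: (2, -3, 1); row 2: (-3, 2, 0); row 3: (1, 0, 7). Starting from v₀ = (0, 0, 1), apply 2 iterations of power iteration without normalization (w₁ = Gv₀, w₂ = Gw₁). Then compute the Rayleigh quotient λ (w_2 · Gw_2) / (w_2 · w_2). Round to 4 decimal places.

w1 = Gv₀ = (1, 0, 7)
w2 = Gw1 = (9, -3, 50)
Gw2 = (77, -33, 359)
w2·Gw2 = 9·77 + (-3)·(-33) + 50·359 = 18742; w2·w2 = 9·9 + (-3)·(-3) + 50·50 = 2590
λ ≈ 18742/2590 = 7.2363

7.2363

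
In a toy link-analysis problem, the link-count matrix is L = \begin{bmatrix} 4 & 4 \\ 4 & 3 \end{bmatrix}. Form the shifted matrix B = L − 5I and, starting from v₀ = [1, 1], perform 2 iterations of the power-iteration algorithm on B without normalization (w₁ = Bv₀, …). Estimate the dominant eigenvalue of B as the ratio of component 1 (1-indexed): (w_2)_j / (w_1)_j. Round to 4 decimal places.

μ ≈ 1.6667

B = L − 5I has rows (-1, 4); (4, -2)
w1 = Bv₀ = ((-1)·1 + 4·1; 4·1 + (-2)·1) = (3, 2)
w2 = Bw1 = ((-1)·3 + 4·2; 4·3 + (-2)·2) = (5, 8)
Ratio: 5/3 = 1.6667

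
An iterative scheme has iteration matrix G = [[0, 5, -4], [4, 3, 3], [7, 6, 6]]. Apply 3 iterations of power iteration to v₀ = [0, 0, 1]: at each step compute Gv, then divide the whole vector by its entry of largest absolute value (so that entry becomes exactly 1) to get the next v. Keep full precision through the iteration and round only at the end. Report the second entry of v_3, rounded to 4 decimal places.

0.4717

Gv0 = (-4.00000, 3.00000, 6.00000); divide by 6.00000 → v1 = (-0.66667, 0.50000, 1.00000)
Gv1 = (-1.50000, 1.83333, 4.33333); divide by 4.33333 → v2 = (-0.34615, 0.42308, 1.00000)
Gv2 = (-1.88462, 2.88462, 6.11538); divide by 6.11538 → v3 = (-0.30818, 0.47170, 1.00000)
Requested entry of v3: 75/159 = 0.4717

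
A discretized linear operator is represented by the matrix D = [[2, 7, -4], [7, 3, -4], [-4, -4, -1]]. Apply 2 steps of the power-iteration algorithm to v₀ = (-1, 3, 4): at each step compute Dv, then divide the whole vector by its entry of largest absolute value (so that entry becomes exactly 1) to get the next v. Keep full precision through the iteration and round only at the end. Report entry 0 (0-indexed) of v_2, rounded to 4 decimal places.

Dv0 = (3.00000, -14.00000, -12.00000); divide by -14.00000 → v1 = (-0.21429, 1.00000, 0.85714)
Dv1 = (3.14286, -1.92857, -4.00000); divide by -4.00000 → v2 = (-0.78571, 0.48214, 1.00000)
Requested entry of v2: -44/56 = -0.7857

-0.7857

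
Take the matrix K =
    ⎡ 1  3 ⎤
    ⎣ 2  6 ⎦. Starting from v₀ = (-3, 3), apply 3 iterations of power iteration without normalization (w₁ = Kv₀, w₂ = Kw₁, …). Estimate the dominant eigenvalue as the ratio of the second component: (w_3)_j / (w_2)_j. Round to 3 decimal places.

w1 = Kv₀ = (6, 12)
w2 = Kw1 = (42, 84)
w3 = Kw2 = (294, 588)
Ratio at component: 588 / 84 = 7.000

7.000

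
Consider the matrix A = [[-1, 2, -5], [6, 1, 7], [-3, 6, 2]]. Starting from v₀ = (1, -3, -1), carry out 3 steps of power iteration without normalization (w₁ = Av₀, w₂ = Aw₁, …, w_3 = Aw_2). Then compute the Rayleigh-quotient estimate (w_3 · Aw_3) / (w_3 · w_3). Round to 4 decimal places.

0.9655

w1 = Av₀ = ((-1)·1 + 2·(-3) + (-5)·(-1); 6·1 + 1·(-3) + 7·(-1); (-3)·1 + 6·(-3) + 2·(-1)) = (-2, -4, -23)
w2 = Aw1 = ((-1)·(-2) + 2·(-4) + (-5)·(-23); 6·(-2) + 1·(-4) + 7·(-23); (-3)·(-2) + 6·(-4) + 2·(-23)) = (109, -177, -64)
w3 = Aw2 = (-143, 29, -1517)
Aw3 = (7786, -11448, -2431)
w3·Aw3 = (-143)·7786 + 29·(-11448) + (-1517)·(-2431) = 2242437; w3·w3 = (-143)·(-143) + 29·29 + (-1517)·(-1517) = 2322579
λ ≈ 2242437/2322579 = 0.9655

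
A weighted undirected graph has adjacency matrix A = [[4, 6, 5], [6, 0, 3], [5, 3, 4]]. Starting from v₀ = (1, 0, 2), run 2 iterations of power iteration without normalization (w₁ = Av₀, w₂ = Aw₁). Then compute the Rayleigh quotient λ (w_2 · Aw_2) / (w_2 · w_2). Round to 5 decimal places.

12.35117

w1 = Av₀ = (14, 12, 13)
w2 = Aw1 = (193, 123, 158)
Aw2 = (2300, 1632, 1966)
w2·Aw2 = 193·2300 + 123·1632 + 158·1966 = 955264; w2·w2 = 193·193 + 123·123 + 158·158 = 77342
λ ≈ 955264/77342 = 12.35117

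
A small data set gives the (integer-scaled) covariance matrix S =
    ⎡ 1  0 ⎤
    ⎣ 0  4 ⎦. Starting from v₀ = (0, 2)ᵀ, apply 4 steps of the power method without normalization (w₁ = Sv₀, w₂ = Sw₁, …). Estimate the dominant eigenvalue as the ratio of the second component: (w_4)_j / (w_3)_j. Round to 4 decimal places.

w1 = Sv₀ = (0, 8)
w2 = Sw1 = (0, 32)
w3 = Sw2 = (0, 128)
w4 = Sw3 = (0, 512)
Ratio at component: 512 / 128 = 4.0000

4.0000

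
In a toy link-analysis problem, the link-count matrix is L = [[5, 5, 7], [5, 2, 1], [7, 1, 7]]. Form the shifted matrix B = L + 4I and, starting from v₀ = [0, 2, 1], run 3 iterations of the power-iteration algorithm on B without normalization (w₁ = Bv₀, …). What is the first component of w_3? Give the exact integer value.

B = L + 4I has rows (9, 5, 7); (5, 6, 1); (7, 1, 11)
w1 = Bv₀ = (9·0 + 5·2 + 7·1; 5·0 + 6·2 + 1·1; 7·0 + 1·2 + 11·1) = (17, 13, 13)
w2 = Bw1 = (9·17 + 5·13 + 7·13; 5·17 + 6·13 + 1·13; 7·17 + 1·13 + 11·13) = (309, 176, 275)
w3 = Bw2 = (5586, 2876, 5364)
Requested component of w3: 5586

5586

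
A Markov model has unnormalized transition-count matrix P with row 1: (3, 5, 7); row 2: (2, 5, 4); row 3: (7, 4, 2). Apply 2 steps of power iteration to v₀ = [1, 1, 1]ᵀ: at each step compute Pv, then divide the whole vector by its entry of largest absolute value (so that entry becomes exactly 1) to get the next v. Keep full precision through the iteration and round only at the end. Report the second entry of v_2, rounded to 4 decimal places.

Pv0 = (15.00000, 11.00000, 13.00000); divide by 15.00000 → v1 = (1.00000, 0.73333, 0.86667)
Pv1 = (12.73333, 9.13333, 11.66667); divide by 12.73333 → v2 = (1.00000, 0.71728, 0.91623)
Requested entry of v2: 137/191 = 0.7173

0.7173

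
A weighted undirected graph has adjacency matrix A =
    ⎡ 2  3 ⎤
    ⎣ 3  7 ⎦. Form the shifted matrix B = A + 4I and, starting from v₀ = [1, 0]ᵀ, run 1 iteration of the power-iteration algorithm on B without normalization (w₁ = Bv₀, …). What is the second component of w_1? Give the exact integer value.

B = A + 4I has rows (6, 3); (3, 11)
w1 = Bv₀ = (6, 3)
Requested component of w1: 3

3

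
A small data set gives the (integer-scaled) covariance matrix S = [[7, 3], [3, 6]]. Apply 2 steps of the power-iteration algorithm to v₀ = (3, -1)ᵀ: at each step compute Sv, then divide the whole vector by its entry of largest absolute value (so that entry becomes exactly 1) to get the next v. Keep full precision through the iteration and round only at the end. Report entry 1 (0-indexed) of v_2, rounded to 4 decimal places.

0.5333

Sv0 = (18.00000, 3.00000); divide by 18.00000 → v1 = (1.00000, 0.16667)
Sv1 = (7.50000, 4.00000); divide by 7.50000 → v2 = (1.00000, 0.53333)
Requested entry of v2: 72/135 = 0.5333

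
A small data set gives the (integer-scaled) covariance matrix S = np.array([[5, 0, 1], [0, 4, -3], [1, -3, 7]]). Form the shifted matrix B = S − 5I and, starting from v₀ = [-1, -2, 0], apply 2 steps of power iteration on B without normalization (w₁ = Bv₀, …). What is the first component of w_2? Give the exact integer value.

B = S − 5I has rows (0, 0, 1); (0, -1, -3); (1, -3, 2)
w1 = Bv₀ = (0·(-1) + 0·(-2) + 1·0; 0·(-1) + (-1)·(-2) + (-3)·0; 1·(-1) + (-3)·(-2) + 2·0) = (0, 2, 5)
w2 = Bw1 = (0·0 + 0·2 + 1·5; 0·0 + (-1)·2 + (-3)·5; 1·0 + (-3)·2 + 2·5) = (5, -17, 4)
Requested component of w2: 5

5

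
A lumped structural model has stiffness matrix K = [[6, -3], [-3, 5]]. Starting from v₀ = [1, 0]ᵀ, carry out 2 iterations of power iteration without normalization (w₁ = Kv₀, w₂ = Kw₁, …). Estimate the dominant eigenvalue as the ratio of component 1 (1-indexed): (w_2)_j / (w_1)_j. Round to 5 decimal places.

7.50000

w1 = Kv₀ = (6, -3)
w2 = Kw1 = (45, -33)
Ratio at component: 45 / 6 = 7.50000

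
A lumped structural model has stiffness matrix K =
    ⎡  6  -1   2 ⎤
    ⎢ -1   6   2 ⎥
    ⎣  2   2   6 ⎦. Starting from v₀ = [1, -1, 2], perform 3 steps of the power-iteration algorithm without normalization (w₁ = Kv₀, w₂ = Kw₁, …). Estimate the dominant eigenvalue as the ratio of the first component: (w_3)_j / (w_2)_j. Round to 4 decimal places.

w1 = Kv₀ = (6·1 + (-1)·(-1) + 2·2; (-1)·1 + 6·(-1) + 2·2; 2·1 + 2·(-1) + 6·2) = (11, -3, 12)
w2 = Kw1 = (6·11 + (-1)·(-3) + 2·12; (-1)·11 + 6·(-3) + 2·12; 2·11 + 2·(-3) + 6·12) = (93, -5, 88)
w3 = Kw2 = (739, 53, 704)
Ratio at component: 739 / 93 = 7.9462

7.9462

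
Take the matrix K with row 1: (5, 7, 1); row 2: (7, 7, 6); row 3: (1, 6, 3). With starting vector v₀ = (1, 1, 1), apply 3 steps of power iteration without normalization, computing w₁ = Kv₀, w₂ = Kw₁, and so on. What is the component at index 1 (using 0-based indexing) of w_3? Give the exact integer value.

w1 = Kv₀ = (5·1 + 7·1 + 1·1; 7·1 + 7·1 + 6·1; 1·1 + 6·1 + 3·1) = (13, 20, 10)
w2 = Kw1 = (5·13 + 7·20 + 1·10; 7·13 + 7·20 + 6·10; 1·13 + 6·20 + 3·10) = (215, 291, 163)
w3 = Kw2 = (3275, 4520, 2450)
The requested component of w3 is 4520.

4520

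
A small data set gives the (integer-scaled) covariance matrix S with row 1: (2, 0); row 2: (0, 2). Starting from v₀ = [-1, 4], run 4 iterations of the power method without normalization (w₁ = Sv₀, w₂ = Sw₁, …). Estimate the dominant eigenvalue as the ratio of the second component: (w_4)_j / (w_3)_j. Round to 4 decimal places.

λ ≈ 2.0000

w1 = Sv₀ = (-2, 8)
w2 = Sw1 = (-4, 16)
w3 = Sw2 = (-8, 32)
w4 = Sw3 = (-16, 64)
Ratio at component: 64 / 32 = 2.0000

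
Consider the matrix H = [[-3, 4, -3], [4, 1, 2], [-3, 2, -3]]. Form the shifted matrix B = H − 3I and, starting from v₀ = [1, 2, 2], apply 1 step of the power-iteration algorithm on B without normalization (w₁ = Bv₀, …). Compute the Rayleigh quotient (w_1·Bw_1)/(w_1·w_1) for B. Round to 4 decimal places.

μ ≈ -9.2941

B = H − 3I has rows (-6, 4, -3); (4, -2, 2); (-3, 2, -6)
w1 = Bv₀ = ((-6)·1 + 4·2 + (-3)·2; 4·1 + (-2)·2 + 2·2; (-3)·1 + 2·2 + (-6)·2) = (-4, 4, -11)
Bw1 = (73, -46, 86)
w1·Bw1 = -1422; w1·w1 = 153; μ ≈ -1422/153 = -9.2941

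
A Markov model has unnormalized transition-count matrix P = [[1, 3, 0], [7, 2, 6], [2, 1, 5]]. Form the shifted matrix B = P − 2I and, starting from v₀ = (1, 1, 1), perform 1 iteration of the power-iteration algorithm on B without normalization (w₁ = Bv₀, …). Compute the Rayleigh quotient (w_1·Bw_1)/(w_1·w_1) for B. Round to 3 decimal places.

B = P − 2I has rows (-1, 3, 0); (7, 0, 6); (2, 1, 3)
w1 = Bv₀ = ((-1)·1 + 3·1 + 0·1; 7·1 + 0·1 + 6·1; 2·1 + 1·1 + 3·1) = (2, 13, 6)
Bw1 = (37, 50, 35)
w1·Bw1 = 934; w1·w1 = 209; μ ≈ 934/209 = 4.469

μ ≈ 4.469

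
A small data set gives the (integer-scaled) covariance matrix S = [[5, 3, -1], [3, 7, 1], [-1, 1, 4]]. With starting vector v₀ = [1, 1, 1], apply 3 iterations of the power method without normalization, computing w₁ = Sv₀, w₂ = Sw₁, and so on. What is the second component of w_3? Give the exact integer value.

w1 = Sv₀ = (5·1 + 3·1 + (-1)·1; 3·1 + 7·1 + 1·1; (-1)·1 + 1·1 + 4·1) = (7, 11, 4)
w2 = Sw1 = (5·7 + 3·11 + (-1)·4; 3·7 + 7·11 + 1·4; (-1)·7 + 1·11 + 4·4) = (64, 102, 20)
w3 = Sw2 = (606, 926, 118)
The requested component of w3 is 926.

926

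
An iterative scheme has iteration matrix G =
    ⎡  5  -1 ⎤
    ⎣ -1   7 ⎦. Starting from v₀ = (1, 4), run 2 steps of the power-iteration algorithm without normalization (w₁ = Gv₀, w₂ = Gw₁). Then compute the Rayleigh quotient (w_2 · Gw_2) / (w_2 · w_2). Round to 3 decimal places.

λ ≈ 7.204

w1 = Gv₀ = (1, 27)
w2 = Gw1 = (-22, 188)
Gw2 = (-298, 1338)
w2·Gw2 = (-22)·(-298) + 188·1338 = 258100; w2·w2 = (-22)·(-22) + 188·188 = 35828
λ ≈ 258100/35828 = 7.204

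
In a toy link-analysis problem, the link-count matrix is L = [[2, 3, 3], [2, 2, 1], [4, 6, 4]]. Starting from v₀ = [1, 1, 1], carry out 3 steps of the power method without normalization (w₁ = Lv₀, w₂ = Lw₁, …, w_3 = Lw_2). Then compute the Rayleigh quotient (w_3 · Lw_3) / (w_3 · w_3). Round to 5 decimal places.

w1 = Lv₀ = (2·1 + 3·1 + 3·1; 2·1 + 2·1 + 1·1; 4·1 + 6·1 + 4·1) = (8, 5, 14)
w2 = Lw1 = (2·8 + 3·5 + 3·14; 2·8 + 2·5 + 1·14; 4·8 + 6·5 + 4·14) = (73, 40, 118)
w3 = Lw2 = (620, 344, 1004)
Lw3 = (5284, 2932, 8560)
w3·Lw3 = 620·5284 + 344·2932 + 1004·8560 = 12878928; w3·w3 = 620·620 + 344·344 + 1004·1004 = 1510752
λ ≈ 12878928/1510752 = 8.52485

λ ≈ 8.52485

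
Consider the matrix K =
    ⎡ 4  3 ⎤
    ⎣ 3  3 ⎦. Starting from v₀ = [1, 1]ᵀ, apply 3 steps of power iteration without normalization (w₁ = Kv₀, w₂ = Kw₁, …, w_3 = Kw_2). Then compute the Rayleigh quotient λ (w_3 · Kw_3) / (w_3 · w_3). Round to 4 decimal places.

λ ≈ 6.5414

w1 = Kv₀ = (4·1 + 3·1; 3·1 + 3·1) = (7, 6)
w2 = Kw1 = (4·7 + 3·6; 3·7 + 3·6) = (46, 39)
w3 = Kw2 = (301, 255)
Kw3 = (1969, 1668)
w3·Kw3 = 301·1969 + 255·1668 = 1018009; w3·w3 = 301·301 + 255·255 = 155626
λ ≈ 1018009/155626 = 6.5414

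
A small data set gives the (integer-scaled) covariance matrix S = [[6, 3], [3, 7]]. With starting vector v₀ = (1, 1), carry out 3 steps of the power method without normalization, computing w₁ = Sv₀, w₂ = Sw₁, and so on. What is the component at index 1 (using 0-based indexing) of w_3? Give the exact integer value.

931

w1 = Sv₀ = (6·1 + 3·1; 3·1 + 7·1) = (9, 10)
w2 = Sw1 = (6·9 + 3·10; 3·9 + 7·10) = (84, 97)
w3 = Sw2 = (795, 931)
The requested component of w3 is 931.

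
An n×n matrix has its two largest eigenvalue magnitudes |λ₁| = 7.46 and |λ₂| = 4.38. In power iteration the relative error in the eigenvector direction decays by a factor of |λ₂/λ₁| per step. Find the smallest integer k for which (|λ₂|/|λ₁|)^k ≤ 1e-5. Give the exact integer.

22

|λ₂/λ₁| = 4.38/7.46 = 0.58713
Need k ≥ ln(1e-5) / ln(0.58713) = -11.5129 / -0.5325 ≈ 21.620
Smallest integer k satisfying the bound: 22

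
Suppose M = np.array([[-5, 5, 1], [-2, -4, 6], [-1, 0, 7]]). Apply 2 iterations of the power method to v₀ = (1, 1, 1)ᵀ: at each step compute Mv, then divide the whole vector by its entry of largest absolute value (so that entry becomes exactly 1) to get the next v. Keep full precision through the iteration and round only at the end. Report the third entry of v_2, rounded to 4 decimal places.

Mv0 = (1.00000, 0.00000, 6.00000); divide by 6.00000 → v1 = (0.16667, 0.00000, 1.00000)
Mv1 = (0.16667, 5.66667, 6.83333); divide by 6.83333 → v2 = (0.02439, 0.82927, 1.00000)
Requested entry of v2: 41/41 = 1.0000

1.0000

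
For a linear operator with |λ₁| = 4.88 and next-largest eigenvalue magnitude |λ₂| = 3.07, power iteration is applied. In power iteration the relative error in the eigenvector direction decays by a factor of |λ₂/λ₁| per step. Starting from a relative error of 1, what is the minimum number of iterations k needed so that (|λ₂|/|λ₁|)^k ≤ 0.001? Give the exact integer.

|λ₂/λ₁| = 3.07/4.88 = 0.62910
Need k ≥ ln(0.001) / ln(0.62910) = -6.9078 / -0.4635 ≈ 14.905
Smallest integer k satisfying the bound: 15

15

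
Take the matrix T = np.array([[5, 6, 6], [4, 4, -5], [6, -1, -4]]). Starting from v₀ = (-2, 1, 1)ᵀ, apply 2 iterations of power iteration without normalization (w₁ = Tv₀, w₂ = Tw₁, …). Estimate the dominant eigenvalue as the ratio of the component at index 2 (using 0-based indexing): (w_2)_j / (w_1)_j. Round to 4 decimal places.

w1 = Tv₀ = (2, -9, -17)
w2 = Tw1 = (-146, 57, 89)
Ratio at component: 89 / -17 = -5.2353

-5.2353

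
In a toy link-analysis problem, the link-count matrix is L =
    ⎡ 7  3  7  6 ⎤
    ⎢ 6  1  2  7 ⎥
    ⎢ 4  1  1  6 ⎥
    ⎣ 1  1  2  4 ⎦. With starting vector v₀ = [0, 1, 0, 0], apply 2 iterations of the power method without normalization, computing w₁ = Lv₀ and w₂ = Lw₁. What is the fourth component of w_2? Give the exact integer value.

w1 = Lv₀ = (3, 1, 1, 1)
w2 = Lw1 = (37, 28, 20, 10)
The requested component of w2 is 10.

10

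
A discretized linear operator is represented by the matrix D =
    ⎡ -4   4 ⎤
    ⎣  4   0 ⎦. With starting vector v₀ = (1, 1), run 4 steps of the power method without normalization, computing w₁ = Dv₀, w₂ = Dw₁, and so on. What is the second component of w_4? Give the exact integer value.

-256

w1 = Dv₀ = (0, 4)
w2 = Dw1 = (16, 0)
w3 = Dw2 = (-64, 64)
w4 = Dw3 = (512, -256)
The requested component of w4 is -256.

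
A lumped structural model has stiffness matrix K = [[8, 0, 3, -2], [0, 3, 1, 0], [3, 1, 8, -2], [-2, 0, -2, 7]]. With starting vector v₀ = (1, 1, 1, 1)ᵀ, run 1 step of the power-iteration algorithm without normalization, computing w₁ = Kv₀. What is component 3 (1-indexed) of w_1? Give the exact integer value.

10

w1 = Kv₀ = (8·1 + 0·1 + 3·1 + (-2)·1; 0·1 + 3·1 + 1·1 + 0·1; 3·1 + 1·1 + 8·1 + (-2)·1; (-2)·1 + 0·1 + (-2)·1 + 7·1) = (9, 4, 10, 3)
The requested component of w1 is 10.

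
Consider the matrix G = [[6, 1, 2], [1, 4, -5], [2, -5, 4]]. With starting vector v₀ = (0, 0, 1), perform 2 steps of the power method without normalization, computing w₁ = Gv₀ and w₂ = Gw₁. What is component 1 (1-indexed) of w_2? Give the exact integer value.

15

w1 = Gv₀ = (2, -5, 4)
w2 = Gw1 = (15, -38, 45)
The requested component of w2 is 15.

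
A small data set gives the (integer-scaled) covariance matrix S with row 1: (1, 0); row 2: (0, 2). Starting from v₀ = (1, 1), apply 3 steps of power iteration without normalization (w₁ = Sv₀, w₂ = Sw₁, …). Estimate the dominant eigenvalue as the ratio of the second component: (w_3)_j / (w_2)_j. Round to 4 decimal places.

w1 = Sv₀ = (1, 2)
w2 = Sw1 = (1, 4)
w3 = Sw2 = (1, 8)
Ratio at component: 8 / 4 = 2.0000

2.0000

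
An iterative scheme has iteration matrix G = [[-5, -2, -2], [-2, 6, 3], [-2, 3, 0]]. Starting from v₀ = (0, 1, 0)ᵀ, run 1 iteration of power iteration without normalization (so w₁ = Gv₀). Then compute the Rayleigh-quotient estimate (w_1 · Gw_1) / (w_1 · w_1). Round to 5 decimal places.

w1 = Gv₀ = ((-5)·0 + (-2)·1 + (-2)·0; (-2)·0 + 6·1 + 3·0; (-2)·0 + 3·1 + 0·0) = (-2, 6, 3)
Gw1 = (-8, 49, 22)
w1·Gw1 = (-2)·(-8) + 6·49 + 3·22 = 376; w1·w1 = (-2)·(-2) + 6·6 + 3·3 = 49
λ ≈ 376/49 = 7.67347

7.67347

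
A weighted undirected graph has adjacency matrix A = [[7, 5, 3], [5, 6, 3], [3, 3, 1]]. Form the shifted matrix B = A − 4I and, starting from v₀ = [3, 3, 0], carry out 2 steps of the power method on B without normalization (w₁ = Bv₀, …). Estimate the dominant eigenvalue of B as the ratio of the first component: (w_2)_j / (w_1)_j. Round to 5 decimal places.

B = A − 4I has rows (3, 5, 3); (5, 2, 3); (3, 3, -3)
w1 = Bv₀ = (3·3 + 5·3 + 3·0; 5·3 + 2·3 + 3·0; 3·3 + 3·3 + (-3)·0) = (24, 21, 18)
w2 = Bw1 = (3·24 + 5·21 + 3·18; 5·24 + 2·21 + 3·18; 3·24 + 3·21 + (-3)·18) = (231, 216, 81)
Ratio: 231/24 = 9.62500

9.62500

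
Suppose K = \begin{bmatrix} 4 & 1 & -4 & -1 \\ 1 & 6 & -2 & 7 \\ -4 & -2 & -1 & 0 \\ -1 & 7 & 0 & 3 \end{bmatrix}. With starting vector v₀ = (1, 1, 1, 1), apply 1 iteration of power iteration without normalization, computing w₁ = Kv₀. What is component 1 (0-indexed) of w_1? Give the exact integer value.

12

w1 = Kv₀ = (4·1 + 1·1 + (-4)·1 + (-1)·1; 1·1 + 6·1 + (-2)·1 + 7·1; (-4)·1 + (-2)·1 + (-1)·1 + 0·1; (-1)·1 + 7·1 + 0·1 + 3·1) = (0, 12, -7, 9)
The requested component of w1 is 12.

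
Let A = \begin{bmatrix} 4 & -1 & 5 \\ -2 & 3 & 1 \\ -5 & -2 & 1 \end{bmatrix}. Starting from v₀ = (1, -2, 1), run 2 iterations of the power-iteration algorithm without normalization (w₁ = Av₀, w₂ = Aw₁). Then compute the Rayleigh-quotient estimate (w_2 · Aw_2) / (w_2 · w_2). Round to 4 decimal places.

3.6614

w1 = Av₀ = (4·1 + (-1)·(-2) + 5·1; (-2)·1 + 3·(-2) + 1·1; (-5)·1 + (-2)·(-2) + 1·1) = (11, -7, 0)
w2 = Aw1 = (4·11 + (-1)·(-7) + 5·0; (-2)·11 + 3·(-7) + 1·0; (-5)·11 + (-2)·(-7) + 1·0) = (51, -43, -41)
Aw2 = (42, -272, -210)
w2·Aw2 = 51·42 + (-43)·(-272) + (-41)·(-210) = 22448; w2·w2 = 51·51 + (-43)·(-43) + (-41)·(-41) = 6131
λ ≈ 22448/6131 = 3.6614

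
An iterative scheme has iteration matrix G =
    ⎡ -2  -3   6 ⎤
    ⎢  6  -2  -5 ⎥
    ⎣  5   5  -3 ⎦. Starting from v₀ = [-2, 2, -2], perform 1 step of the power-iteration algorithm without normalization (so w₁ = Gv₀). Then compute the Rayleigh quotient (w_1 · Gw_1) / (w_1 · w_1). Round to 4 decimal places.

w1 = Gv₀ = ((-2)·(-2) + (-3)·2 + 6·(-2); 6·(-2) + (-2)·2 + (-5)·(-2); 5·(-2) + 5·2 + (-3)·(-2)) = (-14, -6, 6)
Gw1 = (82, -102, -118)
w1·Gw1 = (-14)·82 + (-6)·(-102) + 6·(-118) = -1244; w1·w1 = (-14)·(-14) + (-6)·(-6) + 6·6 = 268
λ ≈ -1244/268 = -4.6418

λ ≈ -4.6418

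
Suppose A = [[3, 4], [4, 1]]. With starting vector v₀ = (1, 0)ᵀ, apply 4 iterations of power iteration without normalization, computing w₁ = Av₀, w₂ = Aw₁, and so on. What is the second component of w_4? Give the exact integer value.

672

w1 = Av₀ = (3·1 + 4·0; 4·1 + 1·0) = (3, 4)
w2 = Aw1 = (3·3 + 4·4; 4·3 + 1·4) = (25, 16)
w3 = Aw2 = (139, 116)
w4 = Aw3 = (881, 672)
The requested component of w4 is 672.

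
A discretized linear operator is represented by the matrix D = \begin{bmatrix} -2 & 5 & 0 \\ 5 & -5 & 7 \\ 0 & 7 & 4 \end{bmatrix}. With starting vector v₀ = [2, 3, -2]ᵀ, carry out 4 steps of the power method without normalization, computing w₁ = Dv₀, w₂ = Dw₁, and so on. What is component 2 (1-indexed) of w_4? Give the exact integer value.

28521

w1 = Dv₀ = ((-2)·2 + 5·3 + 0·(-2); 5·2 + (-5)·3 + 7·(-2); 0·2 + 7·3 + 4·(-2)) = (11, -19, 13)
w2 = Dw1 = ((-2)·11 + 5·(-19) + 0·13; 5·11 + (-5)·(-19) + 7·13; 0·11 + 7·(-19) + 4·13) = (-117, 241, -81)
w3 = Dw2 = (1439, -2357, 1363)
w4 = Dw3 = (-14663, 28521, -11047)
The requested component of w4 is 28521.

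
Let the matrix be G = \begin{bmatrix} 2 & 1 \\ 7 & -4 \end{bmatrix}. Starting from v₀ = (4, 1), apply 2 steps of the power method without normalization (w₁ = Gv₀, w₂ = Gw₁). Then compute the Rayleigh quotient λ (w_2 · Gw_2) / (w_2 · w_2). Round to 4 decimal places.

-4.1767

w1 = Gv₀ = (2·4 + 1·1; 7·4 + (-4)·1) = (9, 24)
w2 = Gw1 = (2·9 + 1·24; 7·9 + (-4)·24) = (42, -33)
Gw2 = (51, 426)
w2·Gw2 = 42·51 + (-33)·426 = -11916; w2·w2 = 42·42 + (-33)·(-33) = 2853
λ ≈ -11916/2853 = -4.1767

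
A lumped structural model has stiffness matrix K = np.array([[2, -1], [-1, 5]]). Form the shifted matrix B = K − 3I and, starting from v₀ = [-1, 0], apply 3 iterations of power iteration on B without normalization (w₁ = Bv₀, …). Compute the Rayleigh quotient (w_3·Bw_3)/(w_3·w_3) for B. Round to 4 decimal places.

μ ≈ 1.3529

B = K − 3I has rows (-1, -1); (-1, 2)
w1 = Bv₀ = ((-1)·(-1) + (-1)·0; (-1)·(-1) + 2·0) = (1, 1)
w2 = Bw1 = ((-1)·1 + (-1)·1; (-1)·1 + 2·1) = (-2, 1)
w3 = Bw2 = (1, 4)
Bw3 = (-5, 7)
w3·Bw3 = 23; w3·w3 = 17; μ ≈ 23/17 = 1.3529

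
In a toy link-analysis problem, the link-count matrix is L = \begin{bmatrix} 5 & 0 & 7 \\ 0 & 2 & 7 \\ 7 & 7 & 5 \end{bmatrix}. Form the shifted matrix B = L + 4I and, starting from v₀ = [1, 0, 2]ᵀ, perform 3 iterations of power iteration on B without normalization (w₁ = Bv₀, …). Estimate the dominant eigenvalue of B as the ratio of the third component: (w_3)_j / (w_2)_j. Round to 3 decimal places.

B = L + 4I has rows (9, 0, 7); (0, 6, 7); (7, 7, 9)
w1 = Bv₀ = (9·1 + 0·0 + 7·2; 0·1 + 6·0 + 7·2; 7·1 + 7·0 + 9·2) = (23, 14, 25)
w2 = Bw1 = (9·23 + 0·14 + 7·25; 0·23 + 6·14 + 7·25; 7·23 + 7·14 + 9·25) = (382, 259, 484)
w3 = Bw2 = (6826, 4942, 8843)
Ratio: 8843/484 = 18.271

18.271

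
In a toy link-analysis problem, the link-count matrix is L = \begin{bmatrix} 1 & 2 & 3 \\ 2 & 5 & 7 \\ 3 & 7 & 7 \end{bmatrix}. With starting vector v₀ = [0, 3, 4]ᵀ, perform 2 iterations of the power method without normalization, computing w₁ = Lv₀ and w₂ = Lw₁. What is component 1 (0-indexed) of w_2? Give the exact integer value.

594

w1 = Lv₀ = (1·0 + 2·3 + 3·4; 2·0 + 5·3 + 7·4; 3·0 + 7·3 + 7·4) = (18, 43, 49)
w2 = Lw1 = (1·18 + 2·43 + 3·49; 2·18 + 5·43 + 7·49; 3·18 + 7·43 + 7·49) = (251, 594, 698)
The requested component of w2 is 594.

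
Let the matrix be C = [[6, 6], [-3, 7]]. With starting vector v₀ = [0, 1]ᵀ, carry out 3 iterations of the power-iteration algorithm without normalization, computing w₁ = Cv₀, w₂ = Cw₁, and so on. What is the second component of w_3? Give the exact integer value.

w1 = Cv₀ = (6, 7)
w2 = Cw1 = (78, 31)
w3 = Cw2 = (654, -17)
The requested component of w3 is -17.

-17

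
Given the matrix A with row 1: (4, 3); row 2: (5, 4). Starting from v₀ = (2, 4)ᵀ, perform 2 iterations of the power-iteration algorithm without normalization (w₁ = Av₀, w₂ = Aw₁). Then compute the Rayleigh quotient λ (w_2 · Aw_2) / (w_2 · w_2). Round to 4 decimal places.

w1 = Av₀ = (4·2 + 3·4; 5·2 + 4·4) = (20, 26)
w2 = Aw1 = (4·20 + 3·26; 5·20 + 4·26) = (158, 204)
Aw2 = (1244, 1606)
w2·Aw2 = 158·1244 + 204·1606 = 524176; w2·w2 = 158·158 + 204·204 = 66580
λ ≈ 524176/66580 = 7.8729

7.8729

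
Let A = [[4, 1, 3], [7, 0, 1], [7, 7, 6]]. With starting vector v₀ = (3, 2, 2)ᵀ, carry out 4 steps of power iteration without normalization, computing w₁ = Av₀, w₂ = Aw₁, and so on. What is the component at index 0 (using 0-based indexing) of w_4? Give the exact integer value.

33484

w1 = Av₀ = (20, 23, 47)
w2 = Aw1 = (244, 187, 583)
w3 = Aw2 = (2912, 2291, 6515)
w4 = Aw3 = (33484, 26899, 75511)
The requested component of w4 is 33484.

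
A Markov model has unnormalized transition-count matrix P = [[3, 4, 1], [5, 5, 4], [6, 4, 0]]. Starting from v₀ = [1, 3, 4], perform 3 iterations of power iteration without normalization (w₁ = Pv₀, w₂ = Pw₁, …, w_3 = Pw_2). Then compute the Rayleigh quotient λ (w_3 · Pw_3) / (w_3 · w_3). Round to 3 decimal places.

λ ≈ 10.813

w1 = Pv₀ = (19, 36, 18)
w2 = Pw1 = (219, 347, 258)
w3 = Pw2 = (2303, 3862, 2702)
Pw3 = (25059, 41633, 29266)
w3·Pw3 = 2303·25059 + 3862·41633 + 2702·29266 = 297574255; w3·w3 = 2303·2303 + 3862·3862 + 2702·2702 = 27519657
λ ≈ 297574255/27519657 = 10.813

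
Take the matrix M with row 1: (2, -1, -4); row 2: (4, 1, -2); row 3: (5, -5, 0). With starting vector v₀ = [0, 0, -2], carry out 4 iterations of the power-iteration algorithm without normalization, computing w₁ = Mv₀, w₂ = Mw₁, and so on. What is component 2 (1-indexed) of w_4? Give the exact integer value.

w1 = Mv₀ = (8, 4, 0)
w2 = Mw1 = (12, 36, 20)
w3 = Mw2 = (-92, 44, -120)
w4 = Mw3 = (252, -84, -680)
The requested component of w4 is -84.

-84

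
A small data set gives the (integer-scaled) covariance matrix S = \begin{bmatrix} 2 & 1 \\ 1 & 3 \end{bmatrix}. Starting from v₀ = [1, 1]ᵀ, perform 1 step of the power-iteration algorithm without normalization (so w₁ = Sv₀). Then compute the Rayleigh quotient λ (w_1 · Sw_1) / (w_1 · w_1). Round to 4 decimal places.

w1 = Sv₀ = (3, 4)
Sw1 = (10, 15)
w1·Sw1 = 3·10 + 4·15 = 90; w1·w1 = 3·3 + 4·4 = 25
λ ≈ 90/25 = 3.6000

λ ≈ 3.6000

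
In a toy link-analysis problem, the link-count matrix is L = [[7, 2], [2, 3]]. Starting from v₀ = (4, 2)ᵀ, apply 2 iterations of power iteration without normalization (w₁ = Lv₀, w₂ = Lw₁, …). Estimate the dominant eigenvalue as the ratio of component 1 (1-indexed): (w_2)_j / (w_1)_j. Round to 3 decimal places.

7.875

w1 = Lv₀ = (7·4 + 2·2; 2·4 + 3·2) = (32, 14)
w2 = Lw1 = (7·32 + 2·14; 2·32 + 3·14) = (252, 106)
Ratio at component: 252 / 32 = 7.875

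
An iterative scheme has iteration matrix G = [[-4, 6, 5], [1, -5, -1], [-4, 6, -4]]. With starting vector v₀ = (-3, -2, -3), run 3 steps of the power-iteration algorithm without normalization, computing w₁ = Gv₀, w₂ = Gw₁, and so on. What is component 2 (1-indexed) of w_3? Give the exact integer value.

w1 = Gv₀ = ((-4)·(-3) + 6·(-2) + 5·(-3); 1·(-3) + (-5)·(-2) + (-1)·(-3); (-4)·(-3) + 6·(-2) + (-4)·(-3)) = (-15, 10, 12)
w2 = Gw1 = ((-4)·(-15) + 6·10 + 5·12; 1·(-15) + (-5)·10 + (-1)·12; (-4)·(-15) + 6·10 + (-4)·12) = (180, -77, 72)
w3 = Gw2 = (-822, 493, -1470)
The requested component of w3 is 493.

493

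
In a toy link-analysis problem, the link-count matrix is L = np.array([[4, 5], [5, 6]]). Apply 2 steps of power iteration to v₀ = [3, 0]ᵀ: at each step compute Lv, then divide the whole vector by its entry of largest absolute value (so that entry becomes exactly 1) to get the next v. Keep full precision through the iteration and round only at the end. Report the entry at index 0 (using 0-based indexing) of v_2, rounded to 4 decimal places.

0.8200

Lv0 = (12.00000, 15.00000); divide by 15.00000 → v1 = (0.80000, 1.00000)
Lv1 = (8.20000, 10.00000); divide by 10.00000 → v2 = (0.82000, 1.00000)
Requested entry of v2: 123/150 = 0.8200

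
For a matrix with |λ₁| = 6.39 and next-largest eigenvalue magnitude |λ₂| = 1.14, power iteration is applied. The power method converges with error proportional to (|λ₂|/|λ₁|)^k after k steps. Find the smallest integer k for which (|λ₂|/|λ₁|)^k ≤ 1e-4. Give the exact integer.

|λ₂/λ₁| = 1.14/6.39 = 0.17840
Need k ≥ ln(1e-4) / ln(0.17840) = -9.2103 / -1.7237 ≈ 5.343
Smallest integer k satisfying the bound: 6

6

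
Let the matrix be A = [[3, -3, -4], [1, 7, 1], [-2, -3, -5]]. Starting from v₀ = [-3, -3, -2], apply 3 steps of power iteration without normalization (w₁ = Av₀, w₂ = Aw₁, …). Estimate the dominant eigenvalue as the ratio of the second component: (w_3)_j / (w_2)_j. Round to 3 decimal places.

7.409

w1 = Av₀ = (8, -26, 25)
w2 = Aw1 = (2, -149, -63)
w3 = Aw2 = (705, -1104, 758)
Ratio at component: -1104 / -149 = 7.409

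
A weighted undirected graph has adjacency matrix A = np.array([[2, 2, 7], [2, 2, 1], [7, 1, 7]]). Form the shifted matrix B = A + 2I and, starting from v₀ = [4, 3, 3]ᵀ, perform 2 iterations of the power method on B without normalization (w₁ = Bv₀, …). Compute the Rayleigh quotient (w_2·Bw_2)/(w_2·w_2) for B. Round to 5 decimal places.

B = A + 2I has rows (4, 2, 7); (2, 4, 1); (7, 1, 9)
w1 = Bv₀ = (4·4 + 2·3 + 7·3; 2·4 + 4·3 + 1·3; 7·4 + 1·3 + 9·3) = (43, 23, 58)
w2 = Bw1 = (4·43 + 2·23 + 7·58; 2·43 + 4·23 + 1·58; 7·43 + 1·23 + 9·58) = (624, 236, 846)
Bw2 = (8890, 3038, 12218)
w2·Bw2 = 16600756; w2·w2 = 1160788; μ ≈ 16600756/1160788 = 14.30128

14.30128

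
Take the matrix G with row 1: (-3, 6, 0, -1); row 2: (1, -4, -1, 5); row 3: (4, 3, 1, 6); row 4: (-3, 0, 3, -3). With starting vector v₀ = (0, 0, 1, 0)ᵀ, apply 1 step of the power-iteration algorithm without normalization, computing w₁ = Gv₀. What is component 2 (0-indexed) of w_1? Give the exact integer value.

1

w1 = Gv₀ = ((-3)·0 + 6·0 + 0·1 + (-1)·0; 1·0 + (-4)·0 + (-1)·1 + 5·0; 4·0 + 3·0 + 1·1 + 6·0; (-3)·0 + 0·0 + 3·1 + (-3)·0) = (0, -1, 1, 3)
The requested component of w1 is 1.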